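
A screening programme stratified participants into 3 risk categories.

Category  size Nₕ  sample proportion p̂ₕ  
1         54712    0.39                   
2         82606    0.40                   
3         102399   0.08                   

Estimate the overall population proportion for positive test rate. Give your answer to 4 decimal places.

0.2610

N = 54712 + 82606 + 102399 = 239717.
Overall proportion = Σ (Nₕ/N)·p̂ₕ.
Σ Nₕp̂ₕ = 21337.68 + 33042.4 + 8191.92 = 62572.
62572 / 239717 = 0.261024... → 0.2610.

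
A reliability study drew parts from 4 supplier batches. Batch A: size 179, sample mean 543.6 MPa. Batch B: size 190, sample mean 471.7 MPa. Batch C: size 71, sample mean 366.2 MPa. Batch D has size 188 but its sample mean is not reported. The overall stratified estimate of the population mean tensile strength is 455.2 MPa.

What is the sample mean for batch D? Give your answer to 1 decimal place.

Σ Nₕx̄ₕ = N·μ, so 188·x̄_D = 628·455.2 − (179·543.6 + 190·471.7 + 71·366.2).
= 285865.6 − 212927.6 = 72938.
x̄_D = 72938 / 188 = 387.968... → 388.0.

388.0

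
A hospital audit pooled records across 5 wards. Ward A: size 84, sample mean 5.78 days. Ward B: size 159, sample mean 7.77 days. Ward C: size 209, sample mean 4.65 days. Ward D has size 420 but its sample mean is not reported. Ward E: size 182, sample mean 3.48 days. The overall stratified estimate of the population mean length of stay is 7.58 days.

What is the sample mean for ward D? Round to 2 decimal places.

11.10

N = 84 + 159 + 209 + 420 + 182 = 1054.
Overall total = μ·N = 7.58·1054 = 7989.32.
Subtract the known strata: 84·5.78 + 159·7.77 + 209·4.65 + 182·3.48 = 3326.16.
Remaining total for ward D: 7989.32 − 3326.16 = 4663.16.
Divide by its size: 4663.16 / 420 = 11.1028... → 11.10.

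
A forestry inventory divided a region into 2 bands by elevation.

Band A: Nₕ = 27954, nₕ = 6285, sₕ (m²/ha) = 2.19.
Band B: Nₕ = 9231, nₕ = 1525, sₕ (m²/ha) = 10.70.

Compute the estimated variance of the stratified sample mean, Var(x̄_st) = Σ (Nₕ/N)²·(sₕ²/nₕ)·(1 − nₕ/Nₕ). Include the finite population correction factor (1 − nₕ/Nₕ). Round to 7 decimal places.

N = 37185. Term for each stratum: Wₕ²sₕ²/nₕ·(1−nₕ/Nₕ).
Var(x̄_st) = 0.0003342953 + 0.0038622457 = 0.0041965409 → 0.0041965.

0.0041965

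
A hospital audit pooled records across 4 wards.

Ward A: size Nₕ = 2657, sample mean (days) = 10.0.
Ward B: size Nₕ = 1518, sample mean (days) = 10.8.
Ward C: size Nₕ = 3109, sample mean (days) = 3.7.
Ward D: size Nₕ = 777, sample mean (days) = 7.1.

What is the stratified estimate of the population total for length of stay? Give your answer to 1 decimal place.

59984.4

Population total = Σ Nₕ·x̄ₕ (each stratum's size times its mean).
2657·10.0 + 1518·10.8 + 3109·3.7 + 777·7.1 = 26570 + 16394.4 + 11503.3 + 5516.7 = 59984.4.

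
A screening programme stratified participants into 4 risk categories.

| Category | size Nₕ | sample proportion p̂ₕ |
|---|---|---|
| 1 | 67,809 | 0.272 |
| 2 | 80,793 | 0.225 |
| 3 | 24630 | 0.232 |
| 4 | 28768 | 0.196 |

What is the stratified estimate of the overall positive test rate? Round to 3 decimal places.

0.238

N = 67809 + 80793 + 24630 + 28768 = 202000.
Overall proportion = Σ (Nₕ/N)·p̂ₕ.
Σ Nₕp̂ₕ = 18444.048 + 18178.425 + 5714.16 + 5638.528 = 47975.161.
47975.161 / 202000 = 0.23750... → 0.238.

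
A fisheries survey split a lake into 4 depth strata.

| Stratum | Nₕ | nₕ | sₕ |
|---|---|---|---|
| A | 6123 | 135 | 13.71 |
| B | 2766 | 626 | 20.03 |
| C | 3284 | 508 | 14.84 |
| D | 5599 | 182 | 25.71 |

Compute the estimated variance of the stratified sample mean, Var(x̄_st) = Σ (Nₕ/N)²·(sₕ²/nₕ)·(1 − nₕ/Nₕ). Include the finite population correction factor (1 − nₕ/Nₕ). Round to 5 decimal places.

N = 17772. Term for each stratum: Wₕ²sₕ²/nₕ·(1−nₕ/Nₕ).
Var(x̄_st) = 0.16162725 + 0.01201105 + 0.01251279 + 0.34876224 = 0.53491333 → 0.53491.

0.53491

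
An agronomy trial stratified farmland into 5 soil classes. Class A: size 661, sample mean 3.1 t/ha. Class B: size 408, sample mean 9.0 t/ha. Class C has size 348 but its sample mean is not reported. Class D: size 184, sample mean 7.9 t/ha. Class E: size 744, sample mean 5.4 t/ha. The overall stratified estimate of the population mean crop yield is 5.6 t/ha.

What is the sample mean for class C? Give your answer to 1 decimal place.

Σ Nₕx̄ₕ = N·μ, so 348·x̄_C = 2345·5.6 − (661·3.1 + 408·9.0 + 184·7.9 + 744·5.4).
= 13132 − 11192.3 = 1939.7.
x̄_C = 1939.7 / 348 = 5.574... → 5.6.

5.6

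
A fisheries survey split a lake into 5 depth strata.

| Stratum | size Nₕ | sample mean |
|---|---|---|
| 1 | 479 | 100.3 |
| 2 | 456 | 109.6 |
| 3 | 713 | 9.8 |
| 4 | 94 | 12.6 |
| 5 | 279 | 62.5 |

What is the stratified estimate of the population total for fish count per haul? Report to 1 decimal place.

123630.6

Estimate total by summing Nₕ·x̄ₕ over strata.
479·100.3 + 456·109.6 + 713·9.8 + 94·12.6 + 279·62.5 = 48043.7 + 49977.6 + 6987.4 + 1184.4 + 17437.5 = 123630.6.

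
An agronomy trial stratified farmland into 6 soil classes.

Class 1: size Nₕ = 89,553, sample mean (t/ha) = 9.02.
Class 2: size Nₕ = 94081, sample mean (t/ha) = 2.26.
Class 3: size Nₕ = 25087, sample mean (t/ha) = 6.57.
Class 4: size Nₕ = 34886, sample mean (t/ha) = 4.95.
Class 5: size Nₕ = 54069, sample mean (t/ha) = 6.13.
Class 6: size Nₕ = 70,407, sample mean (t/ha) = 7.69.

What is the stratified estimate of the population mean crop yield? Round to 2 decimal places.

N = 89553 + 94081 + 25087 + 34886 + 54069 + 70407 = 368083.
The stratified mean weights each stratum mean by its population share Nₕ/N.
Σ Nₕx̄ₕ = 89553·9.02 + 94081·2.26 + 25087·6.57 + 34886·4.95 + 54069·6.13 + 70407·7.69 = 807768.06 + 212623.06 + 164821.59 + 172685.7 + 331442.97 + 541429.83 = 2230771.21.
Divide by N: 2230771.21 / 368083 = 6.0605... → 6.06.

6.06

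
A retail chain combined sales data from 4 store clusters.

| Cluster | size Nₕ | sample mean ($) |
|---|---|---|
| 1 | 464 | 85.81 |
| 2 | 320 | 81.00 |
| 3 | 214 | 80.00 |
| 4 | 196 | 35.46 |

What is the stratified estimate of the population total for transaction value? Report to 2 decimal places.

89806.00

Estimate total by summing Nₕ·x̄ₕ over strata.
464·85.81 + 320·81.00 + 214·80.00 + 196·35.46 = 39815.84 + 25920 + 17120 + 6950.16 = 89806.00.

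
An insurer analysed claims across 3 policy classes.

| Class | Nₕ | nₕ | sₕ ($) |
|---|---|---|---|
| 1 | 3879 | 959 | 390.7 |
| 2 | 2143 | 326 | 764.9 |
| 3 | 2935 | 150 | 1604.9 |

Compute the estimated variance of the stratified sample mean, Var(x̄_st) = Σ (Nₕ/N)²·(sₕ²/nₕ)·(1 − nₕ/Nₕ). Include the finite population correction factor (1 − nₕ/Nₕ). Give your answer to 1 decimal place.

N = 8957. Term for each stratum: Wₕ²sₕ²/nₕ·(1−nₕ/Nₕ).
Var(x̄_st) = 22.4722 + 87.1051 + 1749.4956 = 1859.0729 → 1859.1.

1859.1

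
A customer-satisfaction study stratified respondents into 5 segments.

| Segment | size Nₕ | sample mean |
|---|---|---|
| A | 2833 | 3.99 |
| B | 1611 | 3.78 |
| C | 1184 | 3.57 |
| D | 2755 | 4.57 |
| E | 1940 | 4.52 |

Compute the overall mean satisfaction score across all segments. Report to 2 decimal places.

x̄_st = (Σ Nₕx̄ₕ) / (Σ Nₕ) = (2833·3.99 + 1611·3.78 + 1184·3.57 + 2755·4.57 + 1940·4.52) / 10323
= 42979.28 / 10323 = 4.1634... → 4.16.

4.16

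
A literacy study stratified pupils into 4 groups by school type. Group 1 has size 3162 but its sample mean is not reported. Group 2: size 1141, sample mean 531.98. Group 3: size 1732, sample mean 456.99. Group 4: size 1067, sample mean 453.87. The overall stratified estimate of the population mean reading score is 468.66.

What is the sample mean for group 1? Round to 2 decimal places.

Σ Nₕx̄ₕ = N·μ, so 3162·x̄_1 = 7102·468.66 − (1141·531.98 + 1732·456.99 + 1067·453.87).
= 3328423.32 − 1882775.15 = 1445648.17.
x̄_1 = 1445648.17 / 3162 = 457.1942... → 457.19.

457.19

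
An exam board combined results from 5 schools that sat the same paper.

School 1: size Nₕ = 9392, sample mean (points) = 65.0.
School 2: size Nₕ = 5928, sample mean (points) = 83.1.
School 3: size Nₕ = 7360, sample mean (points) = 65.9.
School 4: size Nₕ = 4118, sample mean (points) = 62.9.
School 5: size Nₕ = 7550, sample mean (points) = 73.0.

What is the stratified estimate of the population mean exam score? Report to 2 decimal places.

69.82

x̄_st = (Σ Nₕx̄ₕ) / (Σ Nₕ) = (9392·65.0 + 5928·83.1 + 7360·65.9 + 4118·62.9 + 7550·73.0) / 34348
= 2398293 / 34348 = 69.8234... → 69.82.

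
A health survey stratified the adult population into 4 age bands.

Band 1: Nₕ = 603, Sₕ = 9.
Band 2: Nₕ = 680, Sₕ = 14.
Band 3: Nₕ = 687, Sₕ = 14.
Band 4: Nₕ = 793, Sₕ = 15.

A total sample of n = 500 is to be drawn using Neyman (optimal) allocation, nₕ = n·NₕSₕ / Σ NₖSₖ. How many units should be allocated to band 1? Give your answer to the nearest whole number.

74

Σ NₕSₕ = 603·9 + 680·14 + 687·14 + 793·15 = 36460.
Share for 1: 5427/36460 = 0.14885.
n_1 = 500 × 0.14885 = 74.424... → 74.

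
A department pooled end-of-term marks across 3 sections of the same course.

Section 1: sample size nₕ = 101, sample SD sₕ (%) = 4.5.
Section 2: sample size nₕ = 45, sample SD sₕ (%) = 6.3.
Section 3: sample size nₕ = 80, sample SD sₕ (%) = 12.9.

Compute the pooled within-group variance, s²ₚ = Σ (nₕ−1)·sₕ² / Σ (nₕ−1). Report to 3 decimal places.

75.864

Degrees of freedom: 100 + 44 + 79 = 223.
Σ(nₕ−1)sₕ² = 100·20.25 + 44·39.69 + 79·166.41 = 16917.75.
s²ₚ = 16917.75 / 223 = 75.86435... → 75.864.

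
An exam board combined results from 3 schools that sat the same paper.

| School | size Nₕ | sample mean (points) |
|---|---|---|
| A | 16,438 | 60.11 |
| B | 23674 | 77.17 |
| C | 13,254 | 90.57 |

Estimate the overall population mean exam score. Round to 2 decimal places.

N = 16438 + 23674 + 13254 = 53366.
Weight each subgroup mean by Nₕ/N and sum.
Σ Nₕx̄ₕ = 16438·60.11 + 23674·77.17 + 13254·90.57 = 988088.18 + 1826922.58 + 1200414.78 = 4015425.54.
Divide by N: 4015425.54 / 53366 = 75.2431... → 75.24.

75.24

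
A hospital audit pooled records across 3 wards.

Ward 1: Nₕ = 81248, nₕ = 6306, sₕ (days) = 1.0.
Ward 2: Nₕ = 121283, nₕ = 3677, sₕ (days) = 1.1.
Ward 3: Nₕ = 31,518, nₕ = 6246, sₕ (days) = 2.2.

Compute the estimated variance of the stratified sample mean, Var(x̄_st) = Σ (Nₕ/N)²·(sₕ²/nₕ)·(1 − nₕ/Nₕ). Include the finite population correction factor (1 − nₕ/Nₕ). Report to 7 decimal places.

N = 234049; Wₕ = Nₕ/N.
ward 1: (81248/234049)²·1.0²/6306·(1 − 6306/81248) = 0.0000176267
ward 2: (121283/234049)²·1.1²/3677·(1 − 3677/121283) = 0.0000856855
ward 3: (31518/234049)²·2.2²/6246·(1 − 6246/31518) = 0.0000112675
Sum = 0.0001145797 → 0.0001146.

0.0001146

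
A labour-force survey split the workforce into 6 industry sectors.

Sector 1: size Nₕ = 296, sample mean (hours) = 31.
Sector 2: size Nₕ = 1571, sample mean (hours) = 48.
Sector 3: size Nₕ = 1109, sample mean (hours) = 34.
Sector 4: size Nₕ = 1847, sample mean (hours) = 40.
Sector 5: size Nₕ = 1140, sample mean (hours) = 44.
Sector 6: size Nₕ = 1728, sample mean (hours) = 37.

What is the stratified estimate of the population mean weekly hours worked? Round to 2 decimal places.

40.34

N = 7691; weights Wₕ = Nₕ/N = (0.0385, 0.2043, 0.1442, 0.2402, 0.1482, 0.2247).
x̄_st = Σ Wₕ·x̄ₕ = 0.0385·31 + 0.2043·48 + 0.1442·34 + 0.2402·40 + 0.1482·44 + 0.2247·37 ≈ 40.3414...
→ 40.34.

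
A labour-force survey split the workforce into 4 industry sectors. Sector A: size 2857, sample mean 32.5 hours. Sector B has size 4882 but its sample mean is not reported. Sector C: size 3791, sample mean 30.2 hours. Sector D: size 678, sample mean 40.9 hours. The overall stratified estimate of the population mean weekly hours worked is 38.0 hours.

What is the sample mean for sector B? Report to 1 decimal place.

46.9

N = 2857 + 4882 + 3791 + 678 = 12208.
Overall total = μ·N = 38.0·12208 = 463904.
Subtract the known strata: 2857·32.5 + 3791·30.2 + 678·40.9 = 235070.9.
Remaining total for sector B: 463904 − 235070.9 = 228833.1.
Divide by its size: 228833.1 / 4882 = 46.873... → 46.9.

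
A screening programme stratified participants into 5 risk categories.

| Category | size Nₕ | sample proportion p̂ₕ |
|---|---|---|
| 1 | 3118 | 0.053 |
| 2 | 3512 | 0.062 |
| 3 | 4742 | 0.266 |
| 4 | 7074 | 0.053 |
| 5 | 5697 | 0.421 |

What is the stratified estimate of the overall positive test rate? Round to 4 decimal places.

Wₕ = Nₕ/N with N = 24143: 0.1291, 0.1455, 0.1964, 0.2930, 0.2360.
p̂_st = 0.1291·0.053 + 0.1455·0.062 + 0.1964·0.266 + 0.2930·0.053 + 0.2360·0.421 ≈ 0.182982... → 0.1830.

0.1830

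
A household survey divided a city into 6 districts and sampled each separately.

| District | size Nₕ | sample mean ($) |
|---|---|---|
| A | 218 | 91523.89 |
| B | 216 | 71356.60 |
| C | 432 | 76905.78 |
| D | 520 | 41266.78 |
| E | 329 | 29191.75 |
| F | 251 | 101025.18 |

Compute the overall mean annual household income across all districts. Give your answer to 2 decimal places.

63585.28

N = 218 + 216 + 432 + 520 + 329 + 251 = 1966.
Weight each subgroup mean by Nₕ/N and sum.
Σ Nₕx̄ₕ = 218·91523.89 + 216·71356.60 + 432·76905.78 + 520·41266.78 + 329·29191.75 + 251·101025.18 = 19952208.02 + 15413025.6 + 33223296.96 + 21458725.6 + 9604085.75 + 25357320.18 = 125008662.11.
Divide by N: 125008662.11 / 1966 = 63585.2808... → 63585.28.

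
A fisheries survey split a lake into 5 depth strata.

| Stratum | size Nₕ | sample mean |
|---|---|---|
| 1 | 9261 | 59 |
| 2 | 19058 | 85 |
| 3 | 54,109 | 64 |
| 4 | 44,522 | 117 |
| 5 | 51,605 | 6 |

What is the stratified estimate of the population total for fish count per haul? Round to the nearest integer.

11148009

Population total = Σ Nₕ·x̄ₕ (each stratum's size times its mean).
9261·59 + 19058·85 + 54109·64 + 44522·117 + 51605·6 = 546399 + 1619930 + 3462976 + 5209074 + 309630 = 11148009.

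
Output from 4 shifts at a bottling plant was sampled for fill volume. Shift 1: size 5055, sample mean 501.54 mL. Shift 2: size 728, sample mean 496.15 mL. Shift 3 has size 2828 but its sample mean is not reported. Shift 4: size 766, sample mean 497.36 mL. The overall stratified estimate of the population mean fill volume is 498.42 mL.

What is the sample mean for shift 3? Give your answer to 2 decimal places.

Σ Nₕx̄ₕ = N·μ, so 2828·x̄_3 = 9377·498.42 − (5055·501.54 + 728·496.15 + 766·497.36).
= 4673684.34 − 3277459.66 = 1396224.68.
x̄_3 = 1396224.68 / 2828 = 493.7145... → 493.71.

493.71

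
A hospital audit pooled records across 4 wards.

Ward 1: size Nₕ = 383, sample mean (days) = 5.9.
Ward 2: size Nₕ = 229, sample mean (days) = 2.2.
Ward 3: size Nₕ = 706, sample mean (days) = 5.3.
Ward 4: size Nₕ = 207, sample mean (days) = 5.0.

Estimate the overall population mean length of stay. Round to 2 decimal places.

x̄_st = (Σ Nₕx̄ₕ) / (Σ Nₕ) = (383·5.9 + 229·2.2 + 706·5.3 + 207·5.0) / 1525
= 7540.3 / 1525 = 4.9445... → 4.94.

4.94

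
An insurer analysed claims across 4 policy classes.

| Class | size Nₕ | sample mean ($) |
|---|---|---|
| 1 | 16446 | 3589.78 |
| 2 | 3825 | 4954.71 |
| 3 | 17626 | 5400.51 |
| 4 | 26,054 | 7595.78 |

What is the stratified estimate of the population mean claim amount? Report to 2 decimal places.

5802.55

N = 63951; weights Wₕ = Nₕ/N = (0.2572, 0.0598, 0.2756, 0.4074).
x̄_st = Σ Wₕ·x̄ₕ = 0.2572·3589.78 + 0.0598·4954.71 + 0.2756·5400.51 + 0.4074·7595.78 ≈ 5802.5540...
→ 5802.55.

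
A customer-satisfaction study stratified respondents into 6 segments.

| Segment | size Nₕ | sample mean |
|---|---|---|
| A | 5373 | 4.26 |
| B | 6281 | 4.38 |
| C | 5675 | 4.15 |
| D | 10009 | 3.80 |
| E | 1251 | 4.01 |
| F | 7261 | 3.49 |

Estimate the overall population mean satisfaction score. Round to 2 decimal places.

N = 5373 + 6281 + 5675 + 10009 + 1251 + 7261 = 35850.
Weight each subgroup mean by Nₕ/N and sum.
Σ Nₕx̄ₕ = 5373·4.26 + 6281·4.38 + 5675·4.15 + 10009·3.80 + 1251·4.01 + 7261·3.49 = 22888.98 + 27510.78 + 23551.25 + 38034.2 + 5016.51 + 25340.89 = 142342.61.
Divide by N: 142342.61 / 35850 = 3.9705... → 3.97.

3.97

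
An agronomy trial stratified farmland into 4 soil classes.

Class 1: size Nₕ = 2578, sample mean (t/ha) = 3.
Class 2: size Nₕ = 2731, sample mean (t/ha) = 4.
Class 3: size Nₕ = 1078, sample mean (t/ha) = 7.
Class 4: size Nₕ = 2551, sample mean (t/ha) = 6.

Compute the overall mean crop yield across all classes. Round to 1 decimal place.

N = 2578 + 2731 + 1078 + 2551 = 8938.
The stratified mean weights each stratum mean by its population share Nₕ/N.
Σ Nₕx̄ₕ = 2578·3 + 2731·4 + 1078·7 + 2551·6 = 7734 + 10924 + 7546 + 15306 = 41510.
Divide by N: 41510 / 8938 = 4.644... → 4.6.

4.6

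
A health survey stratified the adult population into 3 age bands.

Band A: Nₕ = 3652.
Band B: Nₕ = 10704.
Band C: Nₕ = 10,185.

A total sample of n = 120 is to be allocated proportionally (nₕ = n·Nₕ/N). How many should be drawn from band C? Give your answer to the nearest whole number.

N = 3652 + 10704 + 10185 = 24541.
n_C = 120·10185/24541 = 49.802... → 50.

50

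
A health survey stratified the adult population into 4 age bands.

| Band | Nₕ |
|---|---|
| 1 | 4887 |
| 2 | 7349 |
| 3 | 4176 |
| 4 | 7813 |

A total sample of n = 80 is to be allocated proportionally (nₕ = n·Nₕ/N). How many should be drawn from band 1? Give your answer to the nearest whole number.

16

N = 4887 + 7349 + 4176 + 7813 = 24225.
n_1 = 80·4887/24225 = 16.139... → 16.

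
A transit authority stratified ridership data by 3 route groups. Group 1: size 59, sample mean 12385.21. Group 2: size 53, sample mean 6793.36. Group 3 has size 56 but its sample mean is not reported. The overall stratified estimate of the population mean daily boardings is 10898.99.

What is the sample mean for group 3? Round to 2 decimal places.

Σ Nₕx̄ₕ = N·μ, so 56·x̄_3 = 168·10898.99 − (59·12385.21 + 53·6793.36).
= 1831030.32 − 1090775.47 = 740254.85.
x̄_3 = 740254.85 / 56 = 13218.8366... → 13218.84.

13218.84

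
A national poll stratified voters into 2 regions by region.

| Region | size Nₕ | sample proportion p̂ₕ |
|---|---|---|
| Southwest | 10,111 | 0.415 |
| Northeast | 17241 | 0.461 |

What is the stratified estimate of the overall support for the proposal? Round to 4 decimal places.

0.4440

Wₕ = Nₕ/N with N = 27352: 0.3697, 0.6303.
p̂_st = 0.3697·0.415 + 0.6303·0.461 ≈ 0.443996... → 0.4440.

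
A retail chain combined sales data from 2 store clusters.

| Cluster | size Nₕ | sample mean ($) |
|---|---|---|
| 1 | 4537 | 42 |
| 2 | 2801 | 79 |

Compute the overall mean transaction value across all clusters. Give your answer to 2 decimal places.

56.12

x̄_st = (Σ Nₕx̄ₕ) / (Σ Nₕ) = (4537·42 + 2801·79) / 7338
= 411833 / 7338 = 56.1233... → 56.12.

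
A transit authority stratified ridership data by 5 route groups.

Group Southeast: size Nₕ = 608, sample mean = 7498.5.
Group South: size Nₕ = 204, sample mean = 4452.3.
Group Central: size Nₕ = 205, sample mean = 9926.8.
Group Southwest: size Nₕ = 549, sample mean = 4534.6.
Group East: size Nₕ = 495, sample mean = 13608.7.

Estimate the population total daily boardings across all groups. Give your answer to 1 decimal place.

16728153.1

Southeast: 608·7498.5 = 4559088
South: 204·4452.3 = 908269.2
Central: 205·9926.8 = 2034994
Southwest: 549·4534.6 = 2489495.4
East: 495·13608.7 = 6736306.5
τ̂ = Σ Nₕx̄ₕ = 16728153.1.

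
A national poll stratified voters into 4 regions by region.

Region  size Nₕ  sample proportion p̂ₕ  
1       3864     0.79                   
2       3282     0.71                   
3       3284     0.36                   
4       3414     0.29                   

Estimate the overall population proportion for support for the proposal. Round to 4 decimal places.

0.5457

Wₕ = Nₕ/N with N = 13844: 0.2791, 0.2371, 0.2372, 0.2466.
p̂_st = 0.2791·0.79 + 0.2371·0.71 + 0.2372·0.36 + 0.2466·0.29 ≈ 0.545730... → 0.5457.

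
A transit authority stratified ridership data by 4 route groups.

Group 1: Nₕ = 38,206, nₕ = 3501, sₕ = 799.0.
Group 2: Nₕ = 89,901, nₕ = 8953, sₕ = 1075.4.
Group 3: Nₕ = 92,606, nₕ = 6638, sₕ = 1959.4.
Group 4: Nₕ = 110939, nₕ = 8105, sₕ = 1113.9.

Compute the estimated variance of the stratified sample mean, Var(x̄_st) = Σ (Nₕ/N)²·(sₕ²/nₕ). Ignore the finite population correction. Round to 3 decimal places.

N = 331652. Term for each stratum: Wₕ²sₕ²/nₕ.
Var(x̄_st) = 2.419911 + 9.491509 + 45.094333 + 17.129419 = 74.135173 → 74.135.

74.135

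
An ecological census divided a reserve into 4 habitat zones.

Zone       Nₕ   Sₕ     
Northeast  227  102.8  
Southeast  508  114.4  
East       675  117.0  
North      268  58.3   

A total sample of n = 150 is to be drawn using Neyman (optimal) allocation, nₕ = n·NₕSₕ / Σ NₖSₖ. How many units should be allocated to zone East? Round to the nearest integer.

Σ NₕSₕ = 227·102.8 + 508·114.4 + 675·117.0 + 268·58.3 = 176050.2.
Share for East: 78975/176050.2 = 0.44859.
n_East = 150 × 0.44859 = 67.289... → 67.

67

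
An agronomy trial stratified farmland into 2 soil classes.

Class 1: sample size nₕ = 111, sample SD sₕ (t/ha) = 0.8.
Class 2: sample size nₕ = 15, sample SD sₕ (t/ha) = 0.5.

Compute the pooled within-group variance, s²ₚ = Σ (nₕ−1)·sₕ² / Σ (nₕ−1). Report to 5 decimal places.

1: (111−1)·0.8² = 110·0.64 = 70.4
2: (15−1)·0.5² = 14·0.25 = 3.5
Numerator = 73.9; denominator = Σ(nₕ−1) = 124.
s²ₚ = 73.9/124 = 0.5959677... → 0.59597.

0.59597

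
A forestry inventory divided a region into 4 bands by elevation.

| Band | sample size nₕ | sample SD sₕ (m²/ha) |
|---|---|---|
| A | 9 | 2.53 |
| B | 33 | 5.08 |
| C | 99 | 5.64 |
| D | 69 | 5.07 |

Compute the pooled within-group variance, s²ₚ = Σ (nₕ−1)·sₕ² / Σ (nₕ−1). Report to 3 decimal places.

Degrees of freedom: 8 + 32 + 98 + 68 = 206.
Σ(nₕ−1)sₕ² = 8·6.4009 + 32·25.8064 + 98·31.8096 + 68·25.7049 = 5742.286.
s²ₚ = 5742.286 / 206 = 27.87517... → 27.875.

27.875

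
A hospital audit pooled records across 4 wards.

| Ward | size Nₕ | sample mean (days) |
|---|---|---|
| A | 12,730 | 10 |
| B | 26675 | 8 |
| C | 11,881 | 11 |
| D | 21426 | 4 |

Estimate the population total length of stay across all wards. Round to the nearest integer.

Estimate total by summing Nₕ·x̄ₕ over strata.
12730·10 + 26675·8 + 11881·11 + 21426·4 = 127300 + 213400 + 130691 + 85704 = 557095.

557095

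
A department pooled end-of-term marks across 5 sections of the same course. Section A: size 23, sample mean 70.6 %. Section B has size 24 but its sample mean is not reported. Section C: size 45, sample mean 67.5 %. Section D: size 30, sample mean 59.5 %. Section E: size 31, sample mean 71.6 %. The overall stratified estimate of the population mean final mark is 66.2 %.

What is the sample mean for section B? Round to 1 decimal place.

60.9

Σ Nₕx̄ₕ = N·μ, so 24·x̄_B = 153·66.2 − (23·70.6 + 45·67.5 + 30·59.5 + 31·71.6).
= 10128.6 − 8665.9 = 1462.7.
x̄_B = 1462.7 / 24 = 60.946... → 60.9.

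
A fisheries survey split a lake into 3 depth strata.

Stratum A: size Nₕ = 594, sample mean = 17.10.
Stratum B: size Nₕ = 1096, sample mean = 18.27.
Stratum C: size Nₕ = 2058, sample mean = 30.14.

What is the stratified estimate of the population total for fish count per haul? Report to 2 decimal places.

Population total = Σ Nₕ·x̄ₕ (each stratum's size times its mean).
594·17.10 + 1096·18.27 + 2058·30.14 = 10157.4 + 20023.92 + 62028.12 = 92209.44.

92209.44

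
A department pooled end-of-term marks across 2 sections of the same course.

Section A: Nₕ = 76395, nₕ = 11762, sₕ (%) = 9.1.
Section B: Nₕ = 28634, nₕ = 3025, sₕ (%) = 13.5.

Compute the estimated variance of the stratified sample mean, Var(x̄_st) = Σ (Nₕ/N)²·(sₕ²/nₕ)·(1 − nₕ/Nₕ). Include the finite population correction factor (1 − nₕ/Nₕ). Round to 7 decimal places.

0.0071564

N = 105029. Term for each stratum: Wₕ²sₕ²/nₕ·(1−nₕ/Nₕ).
Var(x̄_st) = 0.0031513918 + 0.0040049614 = 0.0071563532 → 0.0071564.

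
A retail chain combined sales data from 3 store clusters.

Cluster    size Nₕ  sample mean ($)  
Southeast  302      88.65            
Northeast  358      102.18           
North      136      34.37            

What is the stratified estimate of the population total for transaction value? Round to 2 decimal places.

68027.06

Southeast: 302·88.65 = 26772.3
Northeast: 358·102.18 = 36580.44
North: 136·34.37 = 4674.32
τ̂ = Σ Nₕx̄ₕ = 68027.06.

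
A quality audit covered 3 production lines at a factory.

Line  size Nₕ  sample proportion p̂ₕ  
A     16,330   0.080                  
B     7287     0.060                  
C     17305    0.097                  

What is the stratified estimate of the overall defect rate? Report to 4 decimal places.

Wₕ = Nₕ/N with N = 40922: 0.3991, 0.1781, 0.4229.
p̂_st = 0.3991·0.080 + 0.1781·0.060 + 0.4229·0.097 ≈ 0.083628... → 0.0836.

0.0836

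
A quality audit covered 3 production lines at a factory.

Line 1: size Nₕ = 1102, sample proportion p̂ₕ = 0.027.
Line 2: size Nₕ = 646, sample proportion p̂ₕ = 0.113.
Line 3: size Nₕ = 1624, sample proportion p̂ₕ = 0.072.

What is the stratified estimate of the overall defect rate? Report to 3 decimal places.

0.065

N = 1102 + 646 + 1624 = 3372.
Overall proportion = Σ (Nₕ/N)·p̂ₕ.
Σ Nₕp̂ₕ = 29.754 + 72.998 + 116.928 = 219.68.
219.68 / 3372 = 0.06515... → 0.065.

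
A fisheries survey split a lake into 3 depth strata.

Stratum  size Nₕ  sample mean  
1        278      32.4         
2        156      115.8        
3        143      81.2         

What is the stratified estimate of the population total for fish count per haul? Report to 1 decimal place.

38683.6

Population total = Σ Nₕ·x̄ₕ (each stratum's size times its mean).
278·32.4 + 156·115.8 + 143·81.2 = 9007.2 + 18064.8 + 11611.6 = 38683.6.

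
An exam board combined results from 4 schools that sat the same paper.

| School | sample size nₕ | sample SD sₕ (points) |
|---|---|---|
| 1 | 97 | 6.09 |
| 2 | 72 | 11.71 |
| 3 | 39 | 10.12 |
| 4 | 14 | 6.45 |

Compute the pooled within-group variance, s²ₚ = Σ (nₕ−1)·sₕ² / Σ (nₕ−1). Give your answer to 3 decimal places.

81.325

Degrees of freedom: 96 + 71 + 38 + 13 = 218.
Σ(nₕ−1)sₕ² = 96·37.0881 + 71·137.1241 + 38·102.4144 + 13·41.6025 = 17728.8484.
s²ₚ = 17728.8484 / 218 = 81.32499... → 81.325.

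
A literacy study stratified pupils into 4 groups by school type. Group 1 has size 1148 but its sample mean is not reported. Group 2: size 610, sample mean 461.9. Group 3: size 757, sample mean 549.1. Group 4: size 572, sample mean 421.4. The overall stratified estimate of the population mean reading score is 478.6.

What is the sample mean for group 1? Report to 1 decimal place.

Σ Nₕx̄ₕ = N·μ, so 1148·x̄_1 = 3087·478.6 − (610·461.9 + 757·549.1 + 572·421.4).
= 1477438.2 − 938468.5 = 538969.7.
x̄_1 = 538969.7 / 1148 = 469.486... → 469.5.

469.5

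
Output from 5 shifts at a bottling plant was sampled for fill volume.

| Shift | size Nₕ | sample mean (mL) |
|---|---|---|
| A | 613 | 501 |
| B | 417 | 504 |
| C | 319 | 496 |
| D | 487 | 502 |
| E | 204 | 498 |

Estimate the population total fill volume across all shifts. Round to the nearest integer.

1021571

A: 613·501 = 307113
B: 417·504 = 210168
C: 319·496 = 158224
D: 487·502 = 244474
E: 204·498 = 101592
τ̂ = Σ Nₕx̄ₕ = 1021571.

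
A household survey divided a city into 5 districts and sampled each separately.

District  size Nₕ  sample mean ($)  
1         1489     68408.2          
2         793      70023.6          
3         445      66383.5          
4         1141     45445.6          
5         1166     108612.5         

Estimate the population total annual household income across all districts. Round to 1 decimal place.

Estimate total by summing Nₕ·x̄ₕ over strata.
1489·68408.2 + 793·70023.6 + 445·66383.5 + 1141·45445.6 + 1166·108612.5 = 101859809.8 + 55528714.8 + 29540657.5 + 51853429.6 + 126642175 = 365424786.7.

365424786.7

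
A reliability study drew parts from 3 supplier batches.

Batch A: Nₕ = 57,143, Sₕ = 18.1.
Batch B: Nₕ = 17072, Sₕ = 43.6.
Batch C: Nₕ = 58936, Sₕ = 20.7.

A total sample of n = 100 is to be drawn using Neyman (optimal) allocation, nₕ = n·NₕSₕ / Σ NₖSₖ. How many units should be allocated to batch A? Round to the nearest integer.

34

A: NₕSₕ = 57143·18.1 = 1034288.3
B: NₕSₕ = 17072·43.6 = 744339.2
C: NₕSₕ = 58936·20.7 = 1219975.2
Σ NₕSₕ = 2998602.7.
n_A = 100·1034288.3/2998602.7 = 34.492... → 34.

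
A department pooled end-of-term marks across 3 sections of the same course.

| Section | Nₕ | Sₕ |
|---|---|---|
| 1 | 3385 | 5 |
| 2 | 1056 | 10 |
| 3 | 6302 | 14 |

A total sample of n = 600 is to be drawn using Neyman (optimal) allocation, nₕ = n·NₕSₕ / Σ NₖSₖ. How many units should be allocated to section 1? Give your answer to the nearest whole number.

88

Σ NₕSₕ = 3385·5 + 1056·10 + 6302·14 = 115713.
Share for 1: 16925/115713 = 0.14627.
n_1 = 600 × 0.14627 = 87.760... → 88.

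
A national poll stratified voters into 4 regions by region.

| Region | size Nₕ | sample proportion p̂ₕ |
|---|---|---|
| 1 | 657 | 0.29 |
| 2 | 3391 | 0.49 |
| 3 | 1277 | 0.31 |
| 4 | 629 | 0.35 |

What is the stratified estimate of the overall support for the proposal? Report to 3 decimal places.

N = 657 + 3391 + 1277 + 629 = 5954.
Overall proportion = Σ (Nₕ/N)·p̂ₕ.
Σ Nₕp̂ₕ = 190.53 + 1661.59 + 395.87 + 220.15 = 2468.14.
2468.14 / 5954 = 0.41453... → 0.415.

0.415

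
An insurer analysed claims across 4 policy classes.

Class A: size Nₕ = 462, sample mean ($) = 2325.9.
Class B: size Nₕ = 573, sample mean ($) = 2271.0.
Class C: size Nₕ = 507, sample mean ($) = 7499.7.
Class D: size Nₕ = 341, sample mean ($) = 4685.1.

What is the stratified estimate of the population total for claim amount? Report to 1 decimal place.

A: 462·2325.9 = 1074565.8
B: 573·2271.0 = 1301283
C: 507·7499.7 = 3802347.9
D: 341·4685.1 = 1597619.1
τ̂ = Σ Nₕx̄ₕ = 7775815.8.

7775815.8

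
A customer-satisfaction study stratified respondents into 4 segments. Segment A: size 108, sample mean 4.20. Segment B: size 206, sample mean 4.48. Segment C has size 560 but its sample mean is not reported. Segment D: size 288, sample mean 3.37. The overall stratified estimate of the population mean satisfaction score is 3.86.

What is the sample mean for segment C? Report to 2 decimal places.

3.82

N = 108 + 206 + 560 + 288 = 1162.
Overall total = μ·N = 3.86·1162 = 4485.32.
Subtract the known strata: 108·4.20 + 206·4.48 + 288·3.37 = 2347.04.
Remaining total for segment C: 4485.32 − 2347.04 = 2138.28.
Divide by its size: 2138.28 / 560 = 3.8184... → 3.82.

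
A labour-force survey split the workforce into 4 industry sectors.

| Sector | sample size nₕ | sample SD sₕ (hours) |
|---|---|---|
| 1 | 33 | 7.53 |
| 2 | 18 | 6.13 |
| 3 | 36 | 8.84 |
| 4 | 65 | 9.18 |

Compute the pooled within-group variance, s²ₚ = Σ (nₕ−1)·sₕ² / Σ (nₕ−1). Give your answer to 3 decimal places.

Degrees of freedom: 32 + 17 + 35 + 64 = 148.
Σ(nₕ−1)sₕ² = 32·56.7009 + 17·37.5769 + 35·78.1456 + 64·84.2724 = 10581.7657.
s²ₚ = 10581.7657 / 148 = 71.49842... → 71.498.

71.498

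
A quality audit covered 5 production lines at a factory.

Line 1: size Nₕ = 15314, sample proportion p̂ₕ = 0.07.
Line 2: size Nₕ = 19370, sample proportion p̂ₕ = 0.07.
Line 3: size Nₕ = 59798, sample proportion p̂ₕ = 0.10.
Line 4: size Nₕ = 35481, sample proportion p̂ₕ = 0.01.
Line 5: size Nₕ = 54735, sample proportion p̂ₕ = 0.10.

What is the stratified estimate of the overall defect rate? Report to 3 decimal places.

0.077

N = 15314 + 19370 + 59798 + 35481 + 54735 = 184698.
Overall proportion = Σ (Nₕ/N)·p̂ₕ.
Σ Nₕp̂ₕ = 1071.98 + 1355.9 + 5979.8 + 354.81 + 5473.5 = 14235.99.
14235.99 / 184698 = 0.07708... → 0.077.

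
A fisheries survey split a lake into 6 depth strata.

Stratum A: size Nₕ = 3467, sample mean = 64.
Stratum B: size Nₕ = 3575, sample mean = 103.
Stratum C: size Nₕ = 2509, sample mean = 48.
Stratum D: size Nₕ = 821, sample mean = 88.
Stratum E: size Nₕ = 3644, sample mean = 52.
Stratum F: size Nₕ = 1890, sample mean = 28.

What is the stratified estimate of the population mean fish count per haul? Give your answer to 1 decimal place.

64.5

x̄_st = (Σ Nₕx̄ₕ) / (Σ Nₕ) = (3467·64 + 3575·103 + 2509·48 + 821·88 + 3644·52 + 1890·28) / 15906
= 1025201 / 15906 = 64.454... → 64.5.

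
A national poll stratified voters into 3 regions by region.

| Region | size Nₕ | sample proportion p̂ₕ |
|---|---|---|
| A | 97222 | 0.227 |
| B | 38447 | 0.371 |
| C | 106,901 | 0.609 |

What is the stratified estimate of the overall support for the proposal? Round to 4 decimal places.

0.4182

Wₕ = Nₕ/N with N = 242570: 0.4008, 0.1585, 0.4407.
p̂_st = 0.4008·0.227 + 0.1585·0.371 + 0.4407·0.609 ≈ 0.418172... → 0.4182.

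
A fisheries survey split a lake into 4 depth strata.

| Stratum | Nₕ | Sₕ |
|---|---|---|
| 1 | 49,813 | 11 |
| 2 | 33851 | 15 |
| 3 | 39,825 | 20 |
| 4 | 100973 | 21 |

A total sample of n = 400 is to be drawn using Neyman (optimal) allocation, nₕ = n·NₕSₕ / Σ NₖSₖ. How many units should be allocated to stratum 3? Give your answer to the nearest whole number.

Σ NₕSₕ = 49813·11 + 33851·15 + 39825·20 + 100973·21 = 3972641.
Share for 3: 796500/3972641 = 0.20050.
n_3 = 400 × 0.20050 = 80.199... → 80.

80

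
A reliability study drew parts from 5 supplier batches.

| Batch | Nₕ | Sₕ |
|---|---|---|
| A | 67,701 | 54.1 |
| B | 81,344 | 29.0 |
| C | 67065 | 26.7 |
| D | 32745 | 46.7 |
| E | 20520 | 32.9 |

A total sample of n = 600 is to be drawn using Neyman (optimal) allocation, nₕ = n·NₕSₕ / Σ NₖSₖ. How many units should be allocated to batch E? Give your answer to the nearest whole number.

40

A: NₕSₕ = 67701·54.1 = 3662624.1
B: NₕSₕ = 81344·29.0 = 2358976
C: NₕSₕ = 67065·26.7 = 1790635.5
D: NₕSₕ = 32745·46.7 = 1529191.5
E: NₕSₕ = 20520·32.9 = 675108
Σ NₕSₕ = 10016535.1.
n_E = 600·675108/10016535.1 = 40.440... → 40.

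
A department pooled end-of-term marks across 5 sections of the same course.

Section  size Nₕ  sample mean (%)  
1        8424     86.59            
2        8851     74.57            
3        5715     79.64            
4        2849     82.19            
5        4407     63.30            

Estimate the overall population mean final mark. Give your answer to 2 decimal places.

77.95

N = 30246; weights Wₕ = Nₕ/N = (0.2785, 0.2926, 0.1890, 0.0942, 0.1457).
x̄_st = Σ Wₕ·x̄ₕ = 0.2785·86.59 + 0.2926·74.57 + 0.1890·79.64 + 0.0942·82.19 + 0.1457·63.30 ≈ 77.9514...
→ 77.95.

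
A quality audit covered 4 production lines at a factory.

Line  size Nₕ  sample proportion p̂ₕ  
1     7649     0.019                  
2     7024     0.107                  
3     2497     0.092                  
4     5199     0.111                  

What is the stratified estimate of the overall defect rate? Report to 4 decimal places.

0.0762

Wₕ = Nₕ/N with N = 22369: 0.3419, 0.3140, 0.1116, 0.2324.
p̂_st = 0.3419·0.019 + 0.3140·0.107 + 0.1116·0.092 + 0.2324·0.111 ≈ 0.076164... → 0.0762.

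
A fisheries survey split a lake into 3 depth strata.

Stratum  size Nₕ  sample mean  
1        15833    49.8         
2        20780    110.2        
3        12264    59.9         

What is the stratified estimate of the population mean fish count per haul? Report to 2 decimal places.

N = 48877; weights Wₕ = Nₕ/N = (0.3239, 0.4251, 0.2509).
x̄_st = Σ Wₕ·x̄ₕ = 0.3239·49.8 + 0.4251·110.2 + 0.2509·59.9 ≈ 78.0132...
→ 78.01.

78.01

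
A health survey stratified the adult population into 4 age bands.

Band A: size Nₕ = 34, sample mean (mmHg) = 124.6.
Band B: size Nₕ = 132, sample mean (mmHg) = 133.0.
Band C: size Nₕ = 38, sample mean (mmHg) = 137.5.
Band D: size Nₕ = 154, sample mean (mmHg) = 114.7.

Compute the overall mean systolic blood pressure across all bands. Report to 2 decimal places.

N = 34 + 132 + 38 + 154 = 358.
Weight each subgroup mean by Nₕ/N and sum.
Σ Nₕx̄ₕ = 34·124.6 + 132·133.0 + 38·137.5 + 154·114.7 = 4236.4 + 17556 + 5225 + 17663.8 = 44681.2.
Divide by N: 44681.2 / 358 = 124.8078... → 124.81.

124.81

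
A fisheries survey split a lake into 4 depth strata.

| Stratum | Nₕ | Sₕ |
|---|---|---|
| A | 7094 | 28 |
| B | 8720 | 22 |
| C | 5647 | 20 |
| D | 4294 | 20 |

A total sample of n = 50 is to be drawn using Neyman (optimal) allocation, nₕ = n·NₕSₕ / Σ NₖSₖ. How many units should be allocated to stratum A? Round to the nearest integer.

17

Σ NₕSₕ = 7094·28 + 8720·22 + 5647·20 + 4294·20 = 589292.
Share for A: 198632/589292 = 0.33707.
n_A = 50 × 0.33707 = 16.853... → 17.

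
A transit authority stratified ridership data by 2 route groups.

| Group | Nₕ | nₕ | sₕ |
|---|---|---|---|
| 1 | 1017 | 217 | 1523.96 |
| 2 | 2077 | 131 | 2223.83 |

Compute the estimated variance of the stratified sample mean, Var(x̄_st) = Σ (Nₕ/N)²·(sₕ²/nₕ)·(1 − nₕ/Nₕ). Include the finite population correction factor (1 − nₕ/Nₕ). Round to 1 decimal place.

N = 3094. Term for each stratum: Wₕ²sₕ²/nₕ·(1−nₕ/Nₕ).
Var(x̄_st) = 909.6152 + 15939.3493 = 16848.9645 → 16849.0.

16849.0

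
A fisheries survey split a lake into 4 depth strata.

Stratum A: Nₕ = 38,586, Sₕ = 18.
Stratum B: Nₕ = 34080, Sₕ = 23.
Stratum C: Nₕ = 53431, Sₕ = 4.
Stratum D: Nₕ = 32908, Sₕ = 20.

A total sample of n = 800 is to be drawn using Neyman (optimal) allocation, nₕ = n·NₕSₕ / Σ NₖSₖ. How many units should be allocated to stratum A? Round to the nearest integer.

A: NₕSₕ = 38586·18 = 694548
B: NₕSₕ = 34080·23 = 783840
C: NₕSₕ = 53431·4 = 213724
D: NₕSₕ = 32908·20 = 658160
Σ NₕSₕ = 2350272.
n_A = 800·694548/2350272 = 236.415... → 236.

236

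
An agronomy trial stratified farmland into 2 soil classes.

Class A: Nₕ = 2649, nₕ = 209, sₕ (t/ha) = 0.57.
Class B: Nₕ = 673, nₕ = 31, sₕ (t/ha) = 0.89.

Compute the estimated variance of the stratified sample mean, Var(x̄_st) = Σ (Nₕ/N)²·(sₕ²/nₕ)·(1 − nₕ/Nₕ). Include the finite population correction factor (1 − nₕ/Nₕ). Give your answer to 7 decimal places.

0.0019109

N = 3322; Wₕ = Nₕ/N.
class A: (2649/3322)²·0.57²/209·(1 − 209/2649) = 0.0009104916
class B: (673/3322)²·0.89²/31·(1 − 31/673) = 0.0010003896
Sum = 0.0019108812 → 0.0019109.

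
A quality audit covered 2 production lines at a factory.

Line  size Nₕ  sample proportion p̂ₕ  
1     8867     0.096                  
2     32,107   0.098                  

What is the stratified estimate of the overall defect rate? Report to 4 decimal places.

Wₕ = Nₕ/N with N = 40974: 0.2164, 0.7836.
p̂_st = 0.2164·0.096 + 0.7836·0.098 ≈ 0.097567... → 0.0976.

0.0976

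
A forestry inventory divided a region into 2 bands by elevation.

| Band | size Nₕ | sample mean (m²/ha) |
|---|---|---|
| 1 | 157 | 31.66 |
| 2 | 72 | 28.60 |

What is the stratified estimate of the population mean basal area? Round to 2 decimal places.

30.70

N = 229; weights Wₕ = Nₕ/N = (0.6856, 0.3144).
x̄_st = Σ Wₕ·x̄ₕ = 0.6856·31.66 + 0.3144·28.60 ≈ 30.6979...
→ 30.70.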